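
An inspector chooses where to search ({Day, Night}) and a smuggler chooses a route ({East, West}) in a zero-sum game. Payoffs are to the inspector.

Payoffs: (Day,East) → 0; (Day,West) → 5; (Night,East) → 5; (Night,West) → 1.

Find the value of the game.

25/9

Row minima: Day → 0, Night → 1; maximin = 1.
Column maxima: East → 5, West → 5; minimax = 5.
1 ≠ 5, so there is no saddle point; optimal play is mixed.
Let the inspector play Day with probability p. Expected payoff against East: 0p + 5(1−p) = −5p + 5; against West: 5p + 1(1−p) = 4p + 1.
Setting these equal: −5p + 5 = 4p + 1 ⇒ −9p = -4 ⇒ p = 4/9, and the value is (-5)·(4/9) + 5 = 25/9.
For the smuggler: with q = P(East), equating Day's and Night's payoffs gives −5q + 5 = 4q + 1 ⇒ q = 4/9.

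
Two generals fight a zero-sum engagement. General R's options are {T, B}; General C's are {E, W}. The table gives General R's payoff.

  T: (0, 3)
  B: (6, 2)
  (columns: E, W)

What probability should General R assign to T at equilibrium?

4/7

Row minima: T → 0, B → 2; maximin = 2.
Column maxima: E → 6, W → 3; minimax = 3.
2 ≠ 3, so there is no saddle point; optimal play is mixed.
Let General R play T with probability p. Expected payoff against E: 0p + 6(1−p) = −6p + 6; against W: 3p + 2(1−p) = p + 2.
Setting these equal: −6p + 6 = p + 2 ⇒ −7p = -4 ⇒ p = 4/7, and the value is (-6)·(4/7) + 6 = 18/7.
For General C: with q = P(E), equating T's and B's payoffs gives −3q + 3 = 4q + 2 ⇒ q = 1/7.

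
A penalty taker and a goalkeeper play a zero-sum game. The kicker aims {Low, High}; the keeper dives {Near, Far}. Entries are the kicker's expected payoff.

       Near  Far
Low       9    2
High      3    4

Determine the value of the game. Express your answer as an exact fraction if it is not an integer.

Row minima: Low → 2, High → 3; maximin = 3.
Column maxima: Near → 9, Far → 4; minimax = 4.
3 ≠ 4, so there is no saddle point; optimal play is mixed.
Let the kicker play Low with probability p. Expected payoff against Near: 9p + 3(1−p) = 6p + 3; against Far: 2p + 4(1−p) = −2p + 4.
Setting these equal: 6p + 3 = −2p + 4 ⇒ 8p = 1 ⇒ p = 1/8, and the value is (6)·(1/8) + 3 = 15/4.
For the keeper: with q = P(Near), equating Low's and High's payoffs gives 7q + 2 = −q + 4 ⇒ q = 1/4.

15/4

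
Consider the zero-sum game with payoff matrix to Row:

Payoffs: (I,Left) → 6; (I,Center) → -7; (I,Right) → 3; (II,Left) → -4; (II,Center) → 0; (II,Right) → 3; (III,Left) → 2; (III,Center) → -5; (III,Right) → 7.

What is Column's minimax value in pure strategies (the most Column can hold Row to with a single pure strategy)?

0

Column maxima: Left → 6, Center → 0, Right → 7.
The smallest of these is 0.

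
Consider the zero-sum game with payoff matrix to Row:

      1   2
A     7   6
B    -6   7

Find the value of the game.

Row minima: A → 6, B → -6; maximin = 6.
Column maxima: 1 → 7, 2 → 7; minimax = 7.
6 ≠ 7, so there is no saddle point; optimal play is mixed.
Let Row play A with probability p. Expected payoff against 1: 7p + (-6)(1−p) = 13p − 6; against 2: 6p + 7(1−p) = −p + 7.
Setting these equal: 13p − 6 = −p + 7 ⇒ 14p = 13 ⇒ p = 13/14, and the value is (13)·(13/14) − 6 = 85/14.
For Column: with q = P(1), equating A's and B's payoffs gives q + 6 = −13q + 7 ⇒ q = 1/14.

85/14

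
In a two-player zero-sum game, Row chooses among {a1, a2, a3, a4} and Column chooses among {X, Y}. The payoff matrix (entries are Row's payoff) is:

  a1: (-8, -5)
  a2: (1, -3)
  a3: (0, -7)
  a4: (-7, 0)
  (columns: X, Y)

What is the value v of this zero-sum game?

-21/11

Row minima: a1 → -8, a2 → -3, a3 → -7, a4 → -7; maximin = -3.
Column maxima: X → 1, Y → 0; minimax = 0.
-3 ≠ 0, so there is no saddle point; optimal play is mixed.
a1 is strictly dominated by a2, so Row never plays it.
a3 is strictly dominated by a2, so Row never plays it.
On the remaining 2×2 (a2, a4 vs X, Y):
Let Row play a2 with probability p. Expected payoff against X: 1p + (-7)(1−p) = 8p − 7; against Y: (-3)p + 0(1−p) = −3p.
Setting these equal: 8p − 7 = −3p ⇒ 11p = 7 ⇒ p = 7/11, and the value is (8)·(7/11) − 7 = -21/11.
For Column: with q = P(X), equating a2's and a4's payoffs gives 4q − 3 = −7q ⇒ q = 3/11.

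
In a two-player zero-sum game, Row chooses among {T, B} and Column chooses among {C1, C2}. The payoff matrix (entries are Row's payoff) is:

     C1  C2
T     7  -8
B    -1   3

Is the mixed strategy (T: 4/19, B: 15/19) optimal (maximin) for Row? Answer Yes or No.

Yes

Against C1 this mix gives (4/19)·7 + (15/19)·(-1) = 13/19.
Against C2 this mix gives (4/19)·(-8) + (15/19)·3 = 13/19.
All of Column's active replies (C1, C2) yield 13/19, and no column does worse for Row. The mix makes Column indifferent and guarantees 13/19, so it is optimal.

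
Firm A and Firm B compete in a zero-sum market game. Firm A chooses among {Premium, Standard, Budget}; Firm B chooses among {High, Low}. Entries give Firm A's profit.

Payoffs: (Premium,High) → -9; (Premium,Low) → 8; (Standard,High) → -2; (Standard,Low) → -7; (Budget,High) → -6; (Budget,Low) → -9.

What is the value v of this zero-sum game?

Row minima: Premium → -9, Standard → -7, Budget → -9; maximin = -7.
Column maxima: High → -2, Low → 8; minimax = -2.
-7 ≠ -2, so there is no saddle point; optimal play is mixed.
Budget is strictly dominated by Standard, so Firm A never plays it.
On the remaining 2×2 (Premium, Standard vs High, Low):
Let Firm A play Premium with probability p. Expected payoff against High: (-9)p + (-2)(1−p) = −7p − 2; against Low: 8p + (-7)(1−p) = 15p − 7.
Setting these equal: −7p − 2 = 15p − 7 ⇒ −22p = -5 ⇒ p = 5/22, and the value is (-7)·(5/22) − 2 = -79/22.
For Firm B: with q = P(High), equating Premium's and Standard's payoffs gives −17q + 8 = 5q − 7 ⇒ q = 15/22.

-79/22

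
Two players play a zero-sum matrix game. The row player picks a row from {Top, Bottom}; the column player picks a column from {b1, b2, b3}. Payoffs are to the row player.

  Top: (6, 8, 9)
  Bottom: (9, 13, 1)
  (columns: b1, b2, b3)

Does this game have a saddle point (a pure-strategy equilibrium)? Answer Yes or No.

No

Row minima: Top → 6, Bottom → 1; maximin = 6.
Column maxima: b1 → 9, b2 → 13, b3 → 9; minimax = 9.
6 ≠ 9, so no pure-strategy equilibrium exists.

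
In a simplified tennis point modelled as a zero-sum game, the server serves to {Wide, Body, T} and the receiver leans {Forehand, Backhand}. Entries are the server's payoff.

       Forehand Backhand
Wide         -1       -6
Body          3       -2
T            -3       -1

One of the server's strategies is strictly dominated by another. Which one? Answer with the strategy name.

Body gives a strictly higher payoff than Wide against every column: 3 > -1, -2 > -6.
So Wide is strictly dominated and the server never plays it.

Wide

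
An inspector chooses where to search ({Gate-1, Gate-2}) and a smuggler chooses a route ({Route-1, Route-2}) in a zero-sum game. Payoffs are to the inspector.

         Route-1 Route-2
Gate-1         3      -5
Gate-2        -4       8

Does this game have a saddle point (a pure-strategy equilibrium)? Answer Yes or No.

Row minima: Gate-1 → -5, Gate-2 → -4; maximin = -4.
Column maxima: Route-1 → 3, Route-2 → 8; minimax = 3.
-4 ≠ 3, so no pure-strategy equilibrium exists.

No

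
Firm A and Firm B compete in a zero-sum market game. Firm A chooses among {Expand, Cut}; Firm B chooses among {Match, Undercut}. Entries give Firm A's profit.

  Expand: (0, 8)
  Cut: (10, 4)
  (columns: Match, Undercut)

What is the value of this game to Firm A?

40/7

Row minima: Expand → 0, Cut → 4; maximin = 4.
Column maxima: Match → 10, Undercut → 8; minimax = 8.
4 ≠ 8, so there is no saddle point; optimal play is mixed.
Let Firm A play Expand with probability p. Expected payoff against Match: 0p + 10(1−p) = −10p + 10; against Undercut: 8p + 4(1−p) = 4p + 4.
Setting these equal: −10p + 10 = 4p + 4 ⇒ −14p = -6 ⇒ p = 3/7, and the value is (-10)·(3/7) + 10 = 40/7.
For Firm B: with q = P(Match), equating Expand's and Cut's payoffs gives −8q + 8 = 6q + 4 ⇒ q = 2/7.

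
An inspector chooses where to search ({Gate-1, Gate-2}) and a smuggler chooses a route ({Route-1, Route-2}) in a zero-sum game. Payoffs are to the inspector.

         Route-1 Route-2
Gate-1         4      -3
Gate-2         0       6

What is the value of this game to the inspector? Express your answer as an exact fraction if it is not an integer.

24/13

Row minima: Gate-1 → -3, Gate-2 → 0; maximin = 0.
Column maxima: Route-1 → 4, Route-2 → 6; minimax = 4.
0 ≠ 4, so there is no saddle point; optimal play is mixed.
Let the inspector play Gate-1 with probability p. Expected payoff against Route-1: 4p + 0(1−p) = 4p; against Route-2: (-3)p + 6(1−p) = −9p + 6.
Setting these equal: 4p = −9p + 6 ⇒ 13p = 6 ⇒ p = 6/13, and the value is (4)·(6/13) = 24/13.
For the smuggler: with q = P(Route-1), equating Gate-1's and Gate-2's payoffs gives 7q − 3 = −6q + 6 ⇒ q = 9/13.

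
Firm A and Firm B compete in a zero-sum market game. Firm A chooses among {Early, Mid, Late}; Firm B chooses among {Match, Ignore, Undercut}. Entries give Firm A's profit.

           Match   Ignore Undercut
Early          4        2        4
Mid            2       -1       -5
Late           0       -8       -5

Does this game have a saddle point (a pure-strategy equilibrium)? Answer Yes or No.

Yes

Row minima: Early → 2, Mid → -5, Late → -8; maximin = 2.
Column maxima: Match → 4, Ignore → 2, Undercut → 4; minimax = 2.
maximin = minimax = 2, so a saddle point exists.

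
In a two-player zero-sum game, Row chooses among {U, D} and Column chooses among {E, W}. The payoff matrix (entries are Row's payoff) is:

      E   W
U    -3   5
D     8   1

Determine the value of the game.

43/15

Row minima: U → -3, D → 1; maximin = 1.
Column maxima: E → 8, W → 5; minimax = 5.
1 ≠ 5, so there is no saddle point; optimal play is mixed.
Let Row play U with probability p. Expected payoff against E: (-3)p + 8(1−p) = −11p + 8; against W: 5p + 1(1−p) = 4p + 1.
Setting these equal: −11p + 8 = 4p + 1 ⇒ −15p = -7 ⇒ p = 7/15, and the value is (-11)·(7/15) + 8 = 43/15.
For Column: with q = P(E), equating U's and D's payoffs gives −8q + 5 = 7q + 1 ⇒ q = 4/15.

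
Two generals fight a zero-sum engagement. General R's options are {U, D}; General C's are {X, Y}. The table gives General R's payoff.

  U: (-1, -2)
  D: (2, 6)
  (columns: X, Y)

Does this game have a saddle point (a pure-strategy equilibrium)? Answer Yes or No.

Row minima: U → -2, D → 2; maximin = 2.
Column maxima: X → 2, Y → 6; minimax = 2.
maximin = minimax = 2, so a saddle point exists.

Yes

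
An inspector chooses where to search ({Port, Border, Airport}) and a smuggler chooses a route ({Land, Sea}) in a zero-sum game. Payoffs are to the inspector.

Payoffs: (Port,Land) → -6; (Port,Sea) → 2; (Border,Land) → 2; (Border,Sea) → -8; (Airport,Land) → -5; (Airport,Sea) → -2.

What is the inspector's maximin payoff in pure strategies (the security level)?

Row minima: Port → -6, Border → -8, Airport → -5.
The best of these is -5.

-5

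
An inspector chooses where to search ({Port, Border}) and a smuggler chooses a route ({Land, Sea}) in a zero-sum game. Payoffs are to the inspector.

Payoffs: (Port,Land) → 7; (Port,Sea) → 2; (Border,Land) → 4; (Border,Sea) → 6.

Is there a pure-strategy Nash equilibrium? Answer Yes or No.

No

Row minima: Port → 2, Border → 4; maximin = 4.
Column maxima: Land → 7, Sea → 6; minimax = 6.
4 ≠ 6, so no pure-strategy equilibrium exists.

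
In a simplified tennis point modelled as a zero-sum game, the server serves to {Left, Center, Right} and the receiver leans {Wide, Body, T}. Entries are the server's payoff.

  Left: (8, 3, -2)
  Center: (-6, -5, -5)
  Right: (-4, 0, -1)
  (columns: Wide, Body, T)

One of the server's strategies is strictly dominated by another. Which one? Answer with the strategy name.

Center

Left gives a strictly higher payoff than Center against every column: 8 > -6, 3 > -5, -2 > -5.
So Center is strictly dominated and the server never plays it.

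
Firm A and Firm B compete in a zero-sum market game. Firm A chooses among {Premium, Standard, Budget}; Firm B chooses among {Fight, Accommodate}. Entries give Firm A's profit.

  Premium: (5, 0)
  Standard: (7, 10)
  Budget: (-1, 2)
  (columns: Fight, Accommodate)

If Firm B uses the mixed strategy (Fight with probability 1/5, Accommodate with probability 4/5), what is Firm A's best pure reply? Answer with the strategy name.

Expected payoff of Premium: (1/5)·5 + (4/5)·0 = 1.
Expected payoff of Standard: (1/5)·7 + (4/5)·10 = 47/5.
Expected payoff of Budget: (1/5)·(-1) + (4/5)·2 = 7/5.
The largest is 47/5, so Firm A's best response is Standard.

Standard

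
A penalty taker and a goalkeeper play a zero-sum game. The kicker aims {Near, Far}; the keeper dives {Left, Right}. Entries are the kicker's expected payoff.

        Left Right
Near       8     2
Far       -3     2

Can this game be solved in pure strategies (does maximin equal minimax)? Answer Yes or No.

Yes

Row minima: Near → 2, Far → -3; maximin = 2.
Column maxima: Left → 8, Right → 2; minimax = 2.
maximin = minimax = 2, so a saddle point exists.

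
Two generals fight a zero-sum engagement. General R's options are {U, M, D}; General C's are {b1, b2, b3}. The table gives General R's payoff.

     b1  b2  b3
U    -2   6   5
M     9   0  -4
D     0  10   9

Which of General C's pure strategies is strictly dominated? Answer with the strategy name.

b2

b3 holds General R's payoff strictly below b2 in every row: 5 < 6, -4 < 0, 9 < 10.
So b2 is strictly dominated for General C.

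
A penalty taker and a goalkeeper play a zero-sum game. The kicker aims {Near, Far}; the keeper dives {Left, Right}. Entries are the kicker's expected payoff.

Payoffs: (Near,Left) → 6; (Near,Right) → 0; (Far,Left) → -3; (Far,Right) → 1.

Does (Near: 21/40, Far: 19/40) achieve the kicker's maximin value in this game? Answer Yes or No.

Against Left this mix gives (21/40)·6 + (19/40)·(-3) = 69/40.
Against Right this mix gives (21/40)·0 + (19/40)·1 = 19/40.
The keeper will play Right, holding the kicker to 19/40. Shifting weight toward the row that does better against Right would raise this floor (the equalizing mix achieves 3/5 against both Right and Left), so the proposed strategy is not optimal.

No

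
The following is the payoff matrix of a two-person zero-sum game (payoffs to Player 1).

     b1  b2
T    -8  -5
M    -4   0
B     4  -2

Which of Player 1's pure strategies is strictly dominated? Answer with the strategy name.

T

M gives a strictly higher payoff than T against every column: -4 > -8, 0 > -5.
So T is strictly dominated and Player 1 never plays it.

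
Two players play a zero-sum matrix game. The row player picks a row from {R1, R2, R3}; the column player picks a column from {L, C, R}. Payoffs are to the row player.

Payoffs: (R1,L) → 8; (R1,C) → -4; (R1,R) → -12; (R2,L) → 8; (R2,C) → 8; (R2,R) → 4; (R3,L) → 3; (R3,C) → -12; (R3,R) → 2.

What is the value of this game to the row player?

Row minima: R1 → -12, R2 → 4, R3 → -12; maximin = 4.
Column maxima: L → 8, C → 8, R → 4; minimax = 4.
Since maximin = minimax = 4, there is a saddle point and the value is 4.

4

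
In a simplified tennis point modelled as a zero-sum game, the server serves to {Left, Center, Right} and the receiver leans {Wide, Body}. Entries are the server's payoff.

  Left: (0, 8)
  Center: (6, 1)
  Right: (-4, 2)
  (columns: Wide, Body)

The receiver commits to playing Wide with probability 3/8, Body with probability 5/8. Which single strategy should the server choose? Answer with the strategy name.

Expected payoff of Left: (3/8)·0 + (5/8)·8 = 5.
Expected payoff of Center: (3/8)·6 + (5/8)·1 = 23/8.
Expected payoff of Right: (3/8)·(-4) + (5/8)·2 = -1/4.
The largest is 5, so the server's best response is Left.

Left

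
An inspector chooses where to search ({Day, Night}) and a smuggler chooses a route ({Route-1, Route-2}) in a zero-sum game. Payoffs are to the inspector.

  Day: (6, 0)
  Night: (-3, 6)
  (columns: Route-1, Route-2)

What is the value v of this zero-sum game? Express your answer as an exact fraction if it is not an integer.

Row minima: Day → 0, Night → -3; maximin = 0.
Column maxima: Route-1 → 6, Route-2 → 6; minimax = 6.
0 ≠ 6, so there is no saddle point; optimal play is mixed.
Let the inspector play Day with probability p. Expected payoff against Route-1: 6p + (-3)(1−p) = 9p − 3; against Route-2: 0p + 6(1−p) = −6p + 6.
Setting these equal: 9p − 3 = −6p + 6 ⇒ 15p = 9 ⇒ p = 3/5, and the value is (9)·(3/5) − 3 = 12/5.
For the smuggler: with q = P(Route-1), equating Day's and Night's payoffs gives 6q = −9q + 6 ⇒ q = 2/5.

12/5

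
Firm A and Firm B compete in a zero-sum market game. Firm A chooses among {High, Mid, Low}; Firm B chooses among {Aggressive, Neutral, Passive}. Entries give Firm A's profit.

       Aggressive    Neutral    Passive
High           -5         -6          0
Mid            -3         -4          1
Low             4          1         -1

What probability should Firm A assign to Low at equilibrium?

Row minima: High → -6, Mid → -4, Low → -1; maximin = -1.
Column maxima: Aggressive → 4, Neutral → 1, Passive → 1; minimax = 1.
-1 ≠ 1, so there is no saddle point; optimal play is mixed.
High is strictly dominated by Mid, so Firm A never plays it.
Aggressive is strictly dominated by Neutral (it gives Firm A strictly more in every row), so Firm B never plays it.
On the remaining 2×2 (Mid, Low vs Neutral, Passive):
Let Firm A play Mid with probability p. Expected payoff against Neutral: (-4)p + 1(1−p) = −5p + 1; against Passive: 1p + (-1)(1−p) = 2p − 1.
Setting these equal: −5p + 1 = 2p − 1 ⇒ −7p = -2 ⇒ p = 2/7, and the value is (-5)·(2/7) + 1 = -3/7.
For Firm B: with q = P(Neutral), equating Mid's and Low's payoffs gives −5q + 1 = 2q − 1 ⇒ q = 2/7.

5/7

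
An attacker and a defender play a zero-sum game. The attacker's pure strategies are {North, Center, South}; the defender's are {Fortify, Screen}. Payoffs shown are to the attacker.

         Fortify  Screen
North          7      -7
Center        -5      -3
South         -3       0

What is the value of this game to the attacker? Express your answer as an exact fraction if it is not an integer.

Row minima: North → -7, Center → -5, South → -3; maximin = -3.
Column maxima: Fortify → 7, Screen → 0; minimax = 0.
-3 ≠ 0, so there is no saddle point; optimal play is mixed.
Center is strictly dominated by South, so the attacker never plays it.
On the remaining 2×2 (North, South vs Fortify, Screen):
Let the attacker play North with probability p. Expected payoff against Fortify: 7p + (-3)(1−p) = 10p − 3; against Screen: (-7)p + 0(1−p) = −7p.
Setting these equal: 10p − 3 = −7p ⇒ 17p = 3 ⇒ p = 3/17, and the value is (10)·(3/17) − 3 = -21/17.
For the defender: with q = P(Fortify), equating North's and South's payoffs gives 14q − 7 = −3q ⇒ q = 7/17.

-21/17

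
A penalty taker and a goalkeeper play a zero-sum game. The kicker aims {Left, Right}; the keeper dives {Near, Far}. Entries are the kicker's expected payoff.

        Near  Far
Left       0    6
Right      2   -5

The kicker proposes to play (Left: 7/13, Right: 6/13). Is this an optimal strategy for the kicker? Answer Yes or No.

Yes

Against Near this mix gives (7/13)·0 + (6/13)·2 = 12/13.
Against Far this mix gives (7/13)·6 + (6/13)·(-5) = 12/13.
All of the keeper's active replies (Near, Far) yield 12/13, and no column does worse for the kicker. The mix makes the keeper indifferent and guarantees 12/13, so it is optimal.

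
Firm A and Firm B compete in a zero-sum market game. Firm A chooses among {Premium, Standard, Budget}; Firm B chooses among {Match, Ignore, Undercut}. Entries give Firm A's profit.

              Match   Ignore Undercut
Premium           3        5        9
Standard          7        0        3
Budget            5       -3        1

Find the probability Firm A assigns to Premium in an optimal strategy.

7/9

Row minima: Premium → 3, Standard → 0, Budget → -3; maximin = 3.
Column maxima: Match → 7, Ignore → 5, Undercut → 9; minimax = 5.
3 ≠ 5, so there is no saddle point; optimal play is mixed.
Budget is strictly dominated by Standard, so Firm A never plays it.
Undercut is strictly dominated by Ignore (it gives Firm A strictly more in every row), so Firm B never plays it.
On the remaining 2×2 (Premium, Standard vs Match, Ignore):
Let Firm A play Premium with probability p. Expected payoff against Match: 3p + 7(1−p) = −4p + 7; against Ignore: 5p + 0(1−p) = 5p.
Setting these equal: −4p + 7 = 5p ⇒ −9p = -7 ⇒ p = 7/9, and the value is (-4)·(7/9) + 7 = 35/9.
For Firm B: with q = P(Match), equating Premium's and Standard's payoffs gives −2q + 5 = 7q ⇒ q = 5/9.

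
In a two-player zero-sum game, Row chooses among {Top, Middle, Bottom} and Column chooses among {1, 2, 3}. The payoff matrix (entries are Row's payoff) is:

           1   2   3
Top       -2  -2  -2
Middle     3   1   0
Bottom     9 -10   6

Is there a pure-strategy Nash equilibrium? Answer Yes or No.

Row minima: Top → -2, Middle → 0, Bottom → -10; maximin = 0.
Column maxima: 1 → 9, 2 → 1, 3 → 6; minimax = 1.
0 ≠ 1, so no pure-strategy equilibrium exists.

No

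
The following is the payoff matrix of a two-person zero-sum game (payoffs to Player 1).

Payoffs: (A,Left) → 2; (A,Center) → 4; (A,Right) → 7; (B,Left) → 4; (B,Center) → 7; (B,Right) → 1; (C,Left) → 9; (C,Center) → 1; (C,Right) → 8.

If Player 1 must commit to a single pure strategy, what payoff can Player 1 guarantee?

Row minima: A → 2, B → 1, C → 1.
The best of these is 2.

2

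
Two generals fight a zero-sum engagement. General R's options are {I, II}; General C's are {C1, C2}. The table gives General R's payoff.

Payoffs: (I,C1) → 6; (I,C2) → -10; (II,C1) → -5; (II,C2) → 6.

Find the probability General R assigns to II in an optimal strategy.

16/27

Row minima: I → -10, II → -5; maximin = -5.
Column maxima: C1 → 6, C2 → 6; minimax = 6.
-5 ≠ 6, so there is no saddle point; optimal play is mixed.
Let General R play I with probability p. Expected payoff against C1: 6p + (-5)(1−p) = 11p − 5; against C2: (-10)p + 6(1−p) = −16p + 6.
Setting these equal: 11p − 5 = −16p + 6 ⇒ 27p = 11 ⇒ p = 11/27, and the value is (11)·(11/27) − 5 = -14/27.
For General C: with q = P(C1), equating I's and II's payoffs gives 16q − 10 = −11q + 6 ⇒ q = 16/27.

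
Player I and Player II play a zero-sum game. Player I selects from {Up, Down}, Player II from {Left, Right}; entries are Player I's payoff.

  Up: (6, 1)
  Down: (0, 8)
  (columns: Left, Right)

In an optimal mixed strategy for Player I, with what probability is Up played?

Row minima: Up → 1, Down → 0; maximin = 1.
Column maxima: Left → 6, Right → 8; minimax = 6.
1 ≠ 6, so there is no saddle point; optimal play is mixed.
Let Player I play Up with probability p. Expected payoff against Left: 6p + 0(1−p) = 6p; against Right: 1p + 8(1−p) = −7p + 8.
Setting these equal: 6p = −7p + 8 ⇒ 13p = 8 ⇒ p = 8/13, and the value is (6)·(8/13) = 48/13.
For Player II: with q = P(Left), equating Up's and Down's payoffs gives 5q + 1 = −8q + 8 ⇒ q = 7/13.

8/13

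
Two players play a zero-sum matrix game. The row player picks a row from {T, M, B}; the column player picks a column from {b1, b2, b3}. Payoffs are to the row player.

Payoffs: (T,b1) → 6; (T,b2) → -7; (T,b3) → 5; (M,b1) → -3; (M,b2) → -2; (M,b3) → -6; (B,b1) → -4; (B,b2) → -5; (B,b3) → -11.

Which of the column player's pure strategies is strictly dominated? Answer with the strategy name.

b3 holds the row player's payoff strictly below b1 in every row: 5 < 6, -6 < -3, -11 < -4.
So b1 is strictly dominated for the column player.

b1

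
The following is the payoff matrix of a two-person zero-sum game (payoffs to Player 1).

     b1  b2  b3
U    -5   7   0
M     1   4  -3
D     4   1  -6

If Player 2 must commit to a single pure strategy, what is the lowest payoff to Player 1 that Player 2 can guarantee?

Column maxima: b1 → 4, b2 → 7, b3 → 0.
The smallest of these is 0.

0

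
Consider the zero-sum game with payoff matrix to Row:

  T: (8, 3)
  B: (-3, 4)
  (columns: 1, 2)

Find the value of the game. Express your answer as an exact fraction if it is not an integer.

Row minima: T → 3, B → -3; maximin = 3.
Column maxima: 1 → 8, 2 → 4; minimax = 4.
3 ≠ 4, so there is no saddle point; optimal play is mixed.
Let Row play T with probability p. Expected payoff against 1: 8p + (-3)(1−p) = 11p − 3; against 2: 3p + 4(1−p) = −p + 4.
Setting these equal: 11p − 3 = −p + 4 ⇒ 12p = 7 ⇒ p = 7/12, and the value is (11)·(7/12) − 3 = 41/12.
For Column: with q = P(1), equating T's and B's payoffs gives 5q + 3 = −7q + 4 ⇒ q = 1/12.

41/12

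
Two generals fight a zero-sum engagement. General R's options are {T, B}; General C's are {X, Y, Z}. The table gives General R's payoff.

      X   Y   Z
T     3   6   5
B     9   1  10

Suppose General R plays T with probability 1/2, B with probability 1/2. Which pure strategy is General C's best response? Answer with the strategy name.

Y

If General C plays X, General R's expected payoff is (1/2)·3 + (1/2)·9 = 6.
If General C plays Y, General R's expected payoff is (1/2)·6 + (1/2)·1 = 7/2.
If General C plays Z, General R's expected payoff is (1/2)·5 + (1/2)·10 = 15/2.
General C minimizes General R's payoff; the smallest is 7/2, so the best response is Y.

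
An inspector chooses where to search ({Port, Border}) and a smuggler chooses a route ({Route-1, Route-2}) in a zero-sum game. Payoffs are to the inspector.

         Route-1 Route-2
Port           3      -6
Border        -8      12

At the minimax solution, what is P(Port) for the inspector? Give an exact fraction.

20/29

Row minima: Port → -6, Border → -8; maximin = -6.
Column maxima: Route-1 → 3, Route-2 → 12; minimax = 3.
-6 ≠ 3, so there is no saddle point; optimal play is mixed.
Let the inspector play Port with probability p. Expected payoff against Route-1: 3p + (-8)(1−p) = 11p − 8; against Route-2: (-6)p + 12(1−p) = −18p + 12.
Setting these equal: 11p − 8 = −18p + 12 ⇒ 29p = 20 ⇒ p = 20/29, and the value is (11)·(20/29) − 8 = -12/29.
For the smuggler: with q = P(Route-1), equating Port's and Border's payoffs gives 9q − 6 = −20q + 12 ⇒ q = 18/29.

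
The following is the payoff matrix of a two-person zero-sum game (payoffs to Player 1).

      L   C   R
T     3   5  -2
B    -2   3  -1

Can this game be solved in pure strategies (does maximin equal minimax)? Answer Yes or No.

Row minima: T → -2, B → -2; maximin = -2.
Column maxima: L → 3, C → 5, R → -1; minimax = -1.
-2 ≠ -1, so no pure-strategy equilibrium exists.

No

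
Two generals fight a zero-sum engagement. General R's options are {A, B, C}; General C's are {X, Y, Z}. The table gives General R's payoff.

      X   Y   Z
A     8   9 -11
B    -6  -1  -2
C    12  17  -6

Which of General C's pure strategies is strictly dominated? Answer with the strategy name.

Y

X holds General R's payoff strictly below Y in every row: 8 < 9, -6 < -1, 12 < 17.
So Y is strictly dominated for General C.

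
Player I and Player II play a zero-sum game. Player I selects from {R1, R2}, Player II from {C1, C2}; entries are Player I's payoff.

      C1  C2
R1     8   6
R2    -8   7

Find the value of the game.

Row minima: R1 → 6, R2 → -8; maximin = 6.
Column maxima: C1 → 8, C2 → 7; minimax = 7.
6 ≠ 7, so there is no saddle point; optimal play is mixed.
Let Player I play R1 with probability p. Expected payoff against C1: 8p + (-8)(1−p) = 16p − 8; against C2: 6p + 7(1−p) = −p + 7.
Setting these equal: 16p − 8 = −p + 7 ⇒ 17p = 15 ⇒ p = 15/17, and the value is (16)·(15/17) − 8 = 104/17.
For Player II: with q = P(C1), equating R1's and R2's payoffs gives 2q + 6 = −15q + 7 ⇒ q = 1/17.

104/17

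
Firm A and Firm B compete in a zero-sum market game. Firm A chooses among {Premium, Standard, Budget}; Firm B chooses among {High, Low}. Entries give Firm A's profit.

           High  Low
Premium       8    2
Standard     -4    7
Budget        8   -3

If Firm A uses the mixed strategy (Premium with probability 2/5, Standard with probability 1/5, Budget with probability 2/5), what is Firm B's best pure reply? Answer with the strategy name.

If Firm B plays High, Firm A's expected payoff is (2/5)·8 + (1/5)·(-4) + (2/5)·8 = 28/5.
If Firm B plays Low, Firm A's expected payoff is (2/5)·2 + (1/5)·7 + (2/5)·(-3) = 1.
Firm B minimizes Firm A's payoff; the smallest is 1, so the best response is Low.

Low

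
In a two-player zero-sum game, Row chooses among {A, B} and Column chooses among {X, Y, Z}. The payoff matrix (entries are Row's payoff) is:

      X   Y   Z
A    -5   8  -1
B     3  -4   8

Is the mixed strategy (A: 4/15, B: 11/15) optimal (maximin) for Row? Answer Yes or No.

No

Against X this mix gives (4/15)·(-5) + (11/15)·3 = 13/15.
Against Y this mix gives (4/15)·8 + (11/15)·(-4) = -4/5.
Against Z this mix gives (4/15)·(-1) + (11/15)·8 = 28/5.
Column will play Y, holding Row to -4/5. Shifting weight toward the row that does better against Y would raise this floor (the equalizing mix achieves 1/5 against both Y and X), so the proposed strategy is not optimal.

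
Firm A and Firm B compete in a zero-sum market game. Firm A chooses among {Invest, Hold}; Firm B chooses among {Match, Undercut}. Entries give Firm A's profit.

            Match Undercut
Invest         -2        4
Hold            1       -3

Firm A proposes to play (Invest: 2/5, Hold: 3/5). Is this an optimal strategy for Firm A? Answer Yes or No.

Against Match this mix gives (2/5)·(-2) + (3/5)·1 = -1/5.
Against Undercut this mix gives (2/5)·4 + (3/5)·(-3) = -1/5.
All of Firm B's active replies (Match, Undercut) yield -1/5, and no column does worse for Firm A. The mix makes Firm B indifferent and guarantees -1/5, so it is optimal.

Yes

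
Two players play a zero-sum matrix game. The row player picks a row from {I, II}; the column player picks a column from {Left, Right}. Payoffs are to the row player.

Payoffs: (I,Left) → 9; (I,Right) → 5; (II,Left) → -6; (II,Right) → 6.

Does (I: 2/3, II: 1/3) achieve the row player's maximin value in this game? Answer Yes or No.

Against Left this mix gives (2/3)·9 + (1/3)·(-6) = 4.
Against Right this mix gives (2/3)·5 + (1/3)·6 = 16/3.
The column player will play Left, holding the row player to 4. Shifting weight toward the row that does better against Left would raise this floor (the equalizing mix achieves 21/4 against both Left and Right), so the proposed strategy is not optimal.

No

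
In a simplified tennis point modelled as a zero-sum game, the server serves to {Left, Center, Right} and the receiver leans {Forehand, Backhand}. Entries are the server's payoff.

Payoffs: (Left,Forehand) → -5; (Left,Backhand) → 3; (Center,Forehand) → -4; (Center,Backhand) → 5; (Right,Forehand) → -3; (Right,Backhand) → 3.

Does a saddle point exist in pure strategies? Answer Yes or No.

Yes

Row minima: Left → -5, Center → -4, Right → -3; maximin = -3.
Column maxima: Forehand → -3, Backhand → 5; minimax = -3.
maximin = minimax = -3, so a saddle point exists.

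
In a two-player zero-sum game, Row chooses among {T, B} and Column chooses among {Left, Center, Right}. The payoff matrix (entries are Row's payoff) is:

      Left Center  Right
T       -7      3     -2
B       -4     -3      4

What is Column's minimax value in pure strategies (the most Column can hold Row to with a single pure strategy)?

-4

Column maxima: Left → -4, Center → 3, Right → 4.
The smallest of these is -4.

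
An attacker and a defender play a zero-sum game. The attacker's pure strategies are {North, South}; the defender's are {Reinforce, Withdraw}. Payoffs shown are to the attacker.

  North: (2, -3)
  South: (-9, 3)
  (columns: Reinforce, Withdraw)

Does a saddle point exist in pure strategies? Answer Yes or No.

No

Row minima: North → -3, South → -9; maximin = -3.
Column maxima: Reinforce → 2, Withdraw → 3; minimax = 2.
-3 ≠ 2, so no pure-strategy equilibrium exists.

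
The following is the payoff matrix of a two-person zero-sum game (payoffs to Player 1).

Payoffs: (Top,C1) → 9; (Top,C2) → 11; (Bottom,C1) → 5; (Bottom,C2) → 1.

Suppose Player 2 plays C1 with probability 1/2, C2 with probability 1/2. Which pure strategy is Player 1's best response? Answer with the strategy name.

Expected payoff of Top: (1/2)·9 + (1/2)·11 = 10.
Expected payoff of Bottom: (1/2)·5 + (1/2)·1 = 3.
The largest is 10, so Player 1's best response is Top.

Top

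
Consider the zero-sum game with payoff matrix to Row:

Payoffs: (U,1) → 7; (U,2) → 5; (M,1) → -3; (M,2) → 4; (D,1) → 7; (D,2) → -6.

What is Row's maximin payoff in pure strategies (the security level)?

5

Row minima: U → 5, M → -3, D → -6.
The best of these is 5.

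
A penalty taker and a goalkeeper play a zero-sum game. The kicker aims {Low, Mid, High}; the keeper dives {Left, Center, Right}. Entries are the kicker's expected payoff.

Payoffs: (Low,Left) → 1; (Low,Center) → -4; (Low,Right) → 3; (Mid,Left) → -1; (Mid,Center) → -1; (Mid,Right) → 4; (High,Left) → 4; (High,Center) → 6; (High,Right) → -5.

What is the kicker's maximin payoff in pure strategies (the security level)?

Row minima: Low → -4, Mid → -1, High → -5.
The best of these is -1.

-1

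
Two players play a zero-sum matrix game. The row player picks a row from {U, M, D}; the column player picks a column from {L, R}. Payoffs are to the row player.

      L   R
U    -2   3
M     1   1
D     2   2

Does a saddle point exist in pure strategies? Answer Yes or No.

Row minima: U → -2, M → 1, D → 2; maximin = 2.
Column maxima: L → 2, R → 3; minimax = 2.
maximin = minimax = 2, so a saddle point exists.

Yes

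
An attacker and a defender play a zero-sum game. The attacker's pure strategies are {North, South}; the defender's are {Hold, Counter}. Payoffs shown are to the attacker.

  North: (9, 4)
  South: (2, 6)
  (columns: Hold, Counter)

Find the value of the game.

46/9

Row minima: North → 4, South → 2; maximin = 4.
Column maxima: Hold → 9, Counter → 6; minimax = 6.
4 ≠ 6, so there is no saddle point; optimal play is mixed.
Let the attacker play North with probability p. Expected payoff against Hold: 9p + 2(1−p) = 7p + 2; against Counter: 4p + 6(1−p) = −2p + 6.
Setting these equal: 7p + 2 = −2p + 6 ⇒ 9p = 4 ⇒ p = 4/9, and the value is (7)·(4/9) + 2 = 46/9.
For the defender: with q = P(Hold), equating North's and South's payoffs gives 5q + 4 = −4q + 6 ⇒ q = 2/9.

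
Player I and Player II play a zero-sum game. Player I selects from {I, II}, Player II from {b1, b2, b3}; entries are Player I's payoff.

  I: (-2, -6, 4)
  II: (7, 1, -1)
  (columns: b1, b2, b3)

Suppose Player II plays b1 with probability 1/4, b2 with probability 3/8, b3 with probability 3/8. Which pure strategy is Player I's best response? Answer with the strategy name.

II

Expected payoff of I: (1/4)·(-2) + (3/8)·(-6) + (3/8)·4 = -5/4.
Expected payoff of II: (1/4)·7 + (3/8)·1 + (3/8)·(-1) = 7/4.
The largest is 7/4, so Player I's best response is II.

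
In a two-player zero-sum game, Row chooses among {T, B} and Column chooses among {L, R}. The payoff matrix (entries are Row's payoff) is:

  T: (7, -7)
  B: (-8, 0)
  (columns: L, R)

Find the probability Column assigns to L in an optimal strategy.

Row minima: T → -7, B → -8; maximin = -7.
Column maxima: L → 7, R → 0; minimax = 0.
-7 ≠ 0, so there is no saddle point; optimal play is mixed.
Let Row play T with probability p. Expected payoff against L: 7p + (-8)(1−p) = 15p − 8; against R: (-7)p + 0(1−p) = −7p.
Setting these equal: 15p − 8 = −7p ⇒ 22p = 8 ⇒ p = 4/11, and the value is (15)·(4/11) − 8 = -28/11.
For Column: with q = P(L), equating T's and B's payoffs gives 14q − 7 = −8q ⇒ q = 7/22.

7/22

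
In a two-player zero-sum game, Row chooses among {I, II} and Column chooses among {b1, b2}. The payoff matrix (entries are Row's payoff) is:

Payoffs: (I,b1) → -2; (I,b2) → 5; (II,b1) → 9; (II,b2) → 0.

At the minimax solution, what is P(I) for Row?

Row minima: I → -2, II → 0; maximin = 0.
Column maxima: b1 → 9, b2 → 5; minimax = 5.
0 ≠ 5, so there is no saddle point; optimal play is mixed.
Let Row play I with probability p. Expected payoff against b1: (-2)p + 9(1−p) = −11p + 9; against b2: 5p + 0(1−p) = 5p.
Setting these equal: −11p + 9 = 5p ⇒ −16p = -9 ⇒ p = 9/16, and the value is (-11)·(9/16) + 9 = 45/16.
For Column: with q = P(b1), equating I's and II's payoffs gives −7q + 5 = 9q ⇒ q = 5/16.

9/16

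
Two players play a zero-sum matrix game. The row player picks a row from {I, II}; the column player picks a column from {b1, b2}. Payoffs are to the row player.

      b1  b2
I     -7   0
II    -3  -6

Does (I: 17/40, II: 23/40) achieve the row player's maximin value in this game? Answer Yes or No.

No

Against b1 this mix gives (17/40)·(-7) + (23/40)·(-3) = -47/10.
Against b2 this mix gives (17/40)·0 + (23/40)·(-6) = -69/20.
The column player will play b1, holding the row player to -47/10. Shifting weight toward the row that does better against b1 would raise this floor (the equalizing mix achieves -21/5 against both b1 and b2), so the proposed strategy is not optimal.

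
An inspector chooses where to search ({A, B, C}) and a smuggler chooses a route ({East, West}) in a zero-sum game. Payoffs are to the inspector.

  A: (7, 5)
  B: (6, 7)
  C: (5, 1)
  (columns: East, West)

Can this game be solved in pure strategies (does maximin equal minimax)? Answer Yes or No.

No

Row minima: A → 5, B → 6, C → 1; maximin = 6.
Column maxima: East → 7, West → 7; minimax = 7.
6 ≠ 7, so no pure-strategy equilibrium exists.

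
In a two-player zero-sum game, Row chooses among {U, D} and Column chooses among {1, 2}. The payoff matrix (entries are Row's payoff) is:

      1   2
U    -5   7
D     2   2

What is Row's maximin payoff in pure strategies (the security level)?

Row minima: U → -5, D → 2.
The best of these is 2.

2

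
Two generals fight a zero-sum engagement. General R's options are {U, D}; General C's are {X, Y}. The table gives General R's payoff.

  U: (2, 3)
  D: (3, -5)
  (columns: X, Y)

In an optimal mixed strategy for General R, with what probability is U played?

8/9

Row minima: U → 2, D → -5; maximin = 2.
Column maxima: X → 3, Y → 3; minimax = 3.
2 ≠ 3, so there is no saddle point; optimal play is mixed.
Let General R play U with probability p. Expected payoff against X: 2p + 3(1−p) = −p + 3; against Y: 3p + (-5)(1−p) = 8p − 5.
Setting these equal: −p + 3 = 8p − 5 ⇒ −9p = -8 ⇒ p = 8/9, and the value is (-1)·(8/9) + 3 = 19/9.
For General C: with q = P(X), equating U's and D's payoffs gives −q + 3 = 8q − 5 ⇒ q = 8/9.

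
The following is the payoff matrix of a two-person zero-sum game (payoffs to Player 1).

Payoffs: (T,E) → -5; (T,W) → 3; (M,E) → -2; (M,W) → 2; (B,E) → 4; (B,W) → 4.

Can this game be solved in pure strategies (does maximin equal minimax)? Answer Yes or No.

Row minima: T → -5, M → -2, B → 4; maximin = 4.
Column maxima: E → 4, W → 4; minimax = 4.
maximin = minimax = 4, so a saddle point exists.

Yes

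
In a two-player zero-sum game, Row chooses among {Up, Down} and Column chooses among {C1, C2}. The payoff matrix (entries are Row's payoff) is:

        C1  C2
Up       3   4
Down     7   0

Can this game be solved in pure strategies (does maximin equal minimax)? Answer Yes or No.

Row minima: Up → 3, Down → 0; maximin = 3.
Column maxima: C1 → 7, C2 → 4; minimax = 4.
3 ≠ 4, so no pure-strategy equilibrium exists.

No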